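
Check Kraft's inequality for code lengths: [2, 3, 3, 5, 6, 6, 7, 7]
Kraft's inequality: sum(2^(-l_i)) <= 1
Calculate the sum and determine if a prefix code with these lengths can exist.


Sum = 2^(-2) + 2^(-3) + 2^(-3) + 2^(-5) + 2^(-6) + 2^(-6) + 2^(-7) + 2^(-7)
    = 0.25 + 0.125 + 0.125 + 0.03125 + 0.015625 + 0.015625 + 0.0078125 + 0.0078125
    = 74/128 = 0.578125
Since 0.578125 <= 1, Kraft's inequality IS satisfied.
A prefix code with these lengths CAN exist.

Kraft sum = 0.578125. Satisfied.


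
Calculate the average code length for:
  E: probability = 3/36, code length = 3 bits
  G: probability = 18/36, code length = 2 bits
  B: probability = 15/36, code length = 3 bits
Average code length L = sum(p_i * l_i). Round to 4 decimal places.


Weighted contributions p_i * l_i:
  E: (3/36) * 3 = 9/36
  G: (18/36) * 2 = 36/36
  B: (15/36) * 3 = 45/36
Sum = (9 + 36 + 45)/36 = 90/36

L = 90/36 = 2.5000 bits/symbol


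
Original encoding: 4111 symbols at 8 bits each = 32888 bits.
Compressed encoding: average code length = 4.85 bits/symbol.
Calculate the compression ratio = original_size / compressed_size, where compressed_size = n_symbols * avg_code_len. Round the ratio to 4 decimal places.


original_size = n_symbols * orig_bits = 4111 * 8 = 32888 bits
compressed_size = n_symbols * avg_code_len = 4111 * 4.85 = 19938.35 bits
ratio = original_size / compressed_size = 32888 / 19938.35 = 1.6495

Compression ratio = 1.6495


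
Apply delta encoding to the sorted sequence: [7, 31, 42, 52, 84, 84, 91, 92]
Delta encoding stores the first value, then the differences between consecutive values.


First value: 7
Deltas:
  31 - 7 = 24
  42 - 31 = 11
  52 - 42 = 10
  84 - 52 = 32
  84 - 84 = 0
  91 - 84 = 7
  92 - 91 = 1


Delta encoded: [7, 24, 11, 10, 32, 0, 7, 1]


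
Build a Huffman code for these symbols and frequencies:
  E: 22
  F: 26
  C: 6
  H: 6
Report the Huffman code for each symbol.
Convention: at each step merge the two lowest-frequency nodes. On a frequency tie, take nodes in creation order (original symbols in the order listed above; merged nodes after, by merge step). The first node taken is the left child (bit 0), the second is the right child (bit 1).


Huffman tree construction:
Step 1: Merge C(6) + H(6) = 12
Step 2: Merge (C+H)(12) + E(22) = 34
Step 3: Merge F(26) + ((C+H)+E)(34) = 60
Read each symbol's code off the tree from the root (left child = 0, right child = 1).

Codes:
  E: 11 (length 2)
  F: 0 (length 1)
  C: 100 (length 3)
  H: 101 (length 3)
Average code length: 106/60 = 1.7667 bits/symbol


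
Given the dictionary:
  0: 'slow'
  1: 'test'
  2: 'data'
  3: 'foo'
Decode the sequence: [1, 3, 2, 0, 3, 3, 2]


Look up each index in the dictionary:
  1 -> 'test'
  3 -> 'foo'
  2 -> 'data'
  0 -> 'slow'
  3 -> 'foo'
  3 -> 'foo'
  2 -> 'data'

Decoded: "test foo data slow foo foo data"


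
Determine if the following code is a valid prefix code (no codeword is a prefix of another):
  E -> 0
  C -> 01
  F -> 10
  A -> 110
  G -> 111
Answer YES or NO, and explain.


Checking each pair (does one codeword prefix another?):
  E='0' vs C='01': prefix -- VIOLATION

NO -- this is NOT a valid prefix code. E (0) is a prefix of C (01).


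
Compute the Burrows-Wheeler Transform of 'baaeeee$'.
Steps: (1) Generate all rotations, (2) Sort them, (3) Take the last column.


Rotations (sorted):
  0: $baaeeee -> last char: e
  1: aaeeee$b -> last char: b
  2: aeeee$ba -> last char: a
  3: baaeeee$ -> last char: $
  4: e$baaeee -> last char: e
  5: ee$baaee -> last char: e
  6: eee$baae -> last char: e
  7: eeee$baa -> last char: a


BWT = eba$eeea


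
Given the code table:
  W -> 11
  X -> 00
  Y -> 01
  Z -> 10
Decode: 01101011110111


Decoding:
01 -> Y
10 -> Z
10 -> Z
11 -> W
11 -> W
01 -> Y
11 -> W


Result: YZZWWYW


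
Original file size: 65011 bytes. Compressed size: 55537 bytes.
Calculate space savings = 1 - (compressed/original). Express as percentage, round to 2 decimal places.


ratio = compressed/original = 55537/65011 = 0.854271
savings = 1 - ratio = 1 - 0.854271 = 0.145729
as a percentage: 0.145729 * 100 = 14.57%

Space savings = 1 - 55537/65011 = 14.57%


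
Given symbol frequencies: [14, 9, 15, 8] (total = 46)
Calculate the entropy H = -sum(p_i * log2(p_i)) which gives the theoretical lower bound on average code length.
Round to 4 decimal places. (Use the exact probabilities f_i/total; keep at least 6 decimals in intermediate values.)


Per-symbol terms -p_i * log2(p_i) with p_i = f_i/46:
  p = 14/46 = 0.304348: log2(p) = -1.716207, -p*log2(p) = 0.522324
  p = 9/46 = 0.195652: log2(p) = -2.353637, -p*log2(p) = 0.460494
  p = 15/46 = 0.326087: log2(p) = -1.616671, -p*log2(p) = 0.527175
  p = 8/46 = 0.173913: log2(p) = -2.523562, -p*log2(p) = 0.438880
H = 0.522324 + 0.460494 + 0.527175 + 0.438880 = 1.948873

H = 1.9489 bits/symbol


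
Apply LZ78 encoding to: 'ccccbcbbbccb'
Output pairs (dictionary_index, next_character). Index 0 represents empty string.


LZ78 encoding steps:
Dictionary: {0: ''}
Step 1: w='' (idx 0), next='c' -> output (0, 'c'), add 'c' as idx 1
Step 2: w='c' (idx 1), next='c' -> output (1, 'c'), add 'cc' as idx 2
Step 3: w='c' (idx 1), next='b' -> output (1, 'b'), add 'cb' as idx 3
Step 4: w='cb' (idx 3), next='b' -> output (3, 'b'), add 'cbb' as idx 4
Step 5: w='' (idx 0), next='b' -> output (0, 'b'), add 'b' as idx 5
Step 6: w='cc' (idx 2), next='b' -> output (2, 'b'), add 'ccb' as idx 6


Encoded: [(0, 'c'), (1, 'c'), (1, 'b'), (3, 'b'), (0, 'b'), (2, 'b')]


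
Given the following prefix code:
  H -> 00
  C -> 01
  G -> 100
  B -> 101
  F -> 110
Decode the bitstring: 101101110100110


Decoding step by step:
Bits 101 -> B
Bits 101 -> B
Bits 110 -> F
Bits 100 -> G
Bits 110 -> F


Decoded message: BBFGF


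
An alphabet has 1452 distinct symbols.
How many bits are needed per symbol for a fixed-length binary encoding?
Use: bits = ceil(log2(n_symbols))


log2(1452) = 10.5038
Bracket: 2^10 = 1024 < 1452 <= 2^11 = 2048
So ceil(log2(1452)) = 11

bits = ceil(log2(1452)) = ceil(10.5038) = 11 bits


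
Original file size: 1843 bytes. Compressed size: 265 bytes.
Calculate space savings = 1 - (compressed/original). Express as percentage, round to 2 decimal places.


ratio = compressed/original = 265/1843 = 0.143787
savings = 1 - ratio = 1 - 0.143787 = 0.856213
as a percentage: 0.856213 * 100 = 85.62%

Space savings = 1 - 265/1843 = 85.62%


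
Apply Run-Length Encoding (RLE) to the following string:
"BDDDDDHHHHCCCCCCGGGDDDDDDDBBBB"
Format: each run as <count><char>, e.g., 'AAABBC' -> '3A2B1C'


Scanning runs left to right:
  i=0: run of 'B' x 1 -> '1B'
  i=1: run of 'D' x 5 -> '5D'
  i=6: run of 'H' x 4 -> '4H'
  i=10: run of 'C' x 6 -> '6C'
  i=16: run of 'G' x 3 -> '3G'
  i=19: run of 'D' x 7 -> '7D'
  i=26: run of 'B' x 4 -> '4B'

RLE = 1B5D4H6C3G7D4B


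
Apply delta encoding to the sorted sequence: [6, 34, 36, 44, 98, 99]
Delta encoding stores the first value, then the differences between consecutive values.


First value: 6
Deltas:
  34 - 6 = 28
  36 - 34 = 2
  44 - 36 = 8
  98 - 44 = 54
  99 - 98 = 1


Delta encoded: [6, 28, 2, 8, 54, 1]


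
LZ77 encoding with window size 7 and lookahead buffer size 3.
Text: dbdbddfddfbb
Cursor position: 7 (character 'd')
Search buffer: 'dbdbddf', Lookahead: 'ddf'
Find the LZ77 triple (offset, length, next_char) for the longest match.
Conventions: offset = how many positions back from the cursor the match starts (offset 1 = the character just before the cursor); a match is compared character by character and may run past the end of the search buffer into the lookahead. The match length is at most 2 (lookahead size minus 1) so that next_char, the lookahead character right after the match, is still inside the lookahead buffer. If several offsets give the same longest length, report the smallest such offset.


Try each offset into the search buffer:
  offset=1 (pos 6, char 'f'): match length 0
  offset=2 (pos 5, char 'd'): match length 1
  offset=3 (pos 4, char 'd'): match length 2
  offset=4 (pos 3, char 'b'): match length 0
  offset=5 (pos 2, char 'd'): match length 1
  offset=6 (pos 1, char 'b'): match length 0
  offset=7 (pos 0, char 'd'): match length 1
Longest match has length 2 at offset 3.
next_char = character at position 7 + 2 = 9 -> 'f'

Best match: offset=3, length=2 (matching 'dd' starting at position 4)
LZ77 triple: (3, 2, 'f')


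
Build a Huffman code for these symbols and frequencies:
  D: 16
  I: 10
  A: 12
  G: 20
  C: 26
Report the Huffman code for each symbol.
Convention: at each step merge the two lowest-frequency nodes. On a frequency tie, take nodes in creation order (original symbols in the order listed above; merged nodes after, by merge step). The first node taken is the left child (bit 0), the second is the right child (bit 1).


Huffman tree construction:
Step 1: Merge I(10) + A(12) = 22
Step 2: Merge D(16) + G(20) = 36
Step 3: Merge (I+A)(22) + C(26) = 48
Step 4: Merge (D+G)(36) + ((I+A)+C)(48) = 84
Read each symbol's code off the tree from the root (left child = 0, right child = 1).

Codes:
  D: 00 (length 2)
  I: 100 (length 3)
  A: 101 (length 3)
  G: 01 (length 2)
  C: 11 (length 2)
Average code length: 190/84 = 2.2619 bits/symbol


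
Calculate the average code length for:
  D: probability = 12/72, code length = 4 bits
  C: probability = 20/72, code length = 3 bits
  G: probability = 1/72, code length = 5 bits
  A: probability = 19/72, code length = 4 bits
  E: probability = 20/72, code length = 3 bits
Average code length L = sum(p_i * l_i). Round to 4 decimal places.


Weighted contributions p_i * l_i:
  D: (12/72) * 4 = 48/72
  C: (20/72) * 3 = 60/72
  G: (1/72) * 5 = 5/72
  A: (19/72) * 4 = 76/72
  E: (20/72) * 3 = 60/72
Sum = (48 + 60 + 5 + 76 + 60)/72 = 249/72

L = 249/72 = 3.4583 bits/symbol


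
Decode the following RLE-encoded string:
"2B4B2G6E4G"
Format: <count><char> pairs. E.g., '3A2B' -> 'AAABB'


Expanding each <count><char> pair:
  2B -> 'BB'
  4B -> 'BBBB'
  2G -> 'GG'
  6E -> 'EEEEEE'
  4G -> 'GGGG'

Decoded = BBBBBBGGEEEEEEGGGG


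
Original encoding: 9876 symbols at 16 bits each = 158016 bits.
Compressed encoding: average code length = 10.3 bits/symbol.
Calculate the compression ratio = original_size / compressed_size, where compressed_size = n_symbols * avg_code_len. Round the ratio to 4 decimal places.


original_size = n_symbols * orig_bits = 9876 * 16 = 158016 bits
compressed_size = n_symbols * avg_code_len = 9876 * 10.3 = 101722.8 bits
ratio = original_size / compressed_size = 158016 / 101722.8 = 1.5534

Compression ratio = 1.5534


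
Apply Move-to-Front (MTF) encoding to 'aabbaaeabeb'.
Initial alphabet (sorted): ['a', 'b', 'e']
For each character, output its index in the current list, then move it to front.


MTF encoding:
'a': index 0 in ['a', 'b', 'e'] -> ['a', 'b', 'e']
'a': index 0 in ['a', 'b', 'e'] -> ['a', 'b', 'e']
'b': index 1 in ['a', 'b', 'e'] -> ['b', 'a', 'e']
'b': index 0 in ['b', 'a', 'e'] -> ['b', 'a', 'e']
'a': index 1 in ['b', 'a', 'e'] -> ['a', 'b', 'e']
'a': index 0 in ['a', 'b', 'e'] -> ['a', 'b', 'e']
'e': index 2 in ['a', 'b', 'e'] -> ['e', 'a', 'b']
'a': index 1 in ['e', 'a', 'b'] -> ['a', 'e', 'b']
'b': index 2 in ['a', 'e', 'b'] -> ['b', 'a', 'e']
'e': index 2 in ['b', 'a', 'e'] -> ['e', 'b', 'a']
'b': index 1 in ['e', 'b', 'a'] -> ['b', 'e', 'a']


Output: [0, 0, 1, 0, 1, 0, 2, 1, 2, 2, 1]


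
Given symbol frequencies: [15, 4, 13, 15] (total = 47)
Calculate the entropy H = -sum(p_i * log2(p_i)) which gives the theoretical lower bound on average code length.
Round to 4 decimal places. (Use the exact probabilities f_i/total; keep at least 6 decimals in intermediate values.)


Per-symbol terms -p_i * log2(p_i) with p_i = f_i/47:
  p = 15/47 = 0.319149: log2(p) = -1.647698, -p*log2(p) = 0.525861
  p = 4/47 = 0.085106: log2(p) = -3.554589, -p*log2(p) = 0.302518
  p = 13/47 = 0.276596: log2(p) = -1.854149, -p*log2(p) = 0.512850
  p = 15/47 = 0.319149: log2(p) = -1.647698, -p*log2(p) = 0.525861
H = 0.525861 + 0.302518 + 0.512850 + 0.525861 = 1.867090

H = 1.8671 bits/symbol


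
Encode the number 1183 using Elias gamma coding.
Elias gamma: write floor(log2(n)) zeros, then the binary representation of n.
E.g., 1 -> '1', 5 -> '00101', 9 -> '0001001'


num_bits = floor(log2(1183)) + 1 = 11
leading_zeros = num_bits - 1 = 10
binary(1183) = 10010011111

Elias gamma(1183) = '0000000000' + '10010011111' = 000000000010010011111 (21 bits)


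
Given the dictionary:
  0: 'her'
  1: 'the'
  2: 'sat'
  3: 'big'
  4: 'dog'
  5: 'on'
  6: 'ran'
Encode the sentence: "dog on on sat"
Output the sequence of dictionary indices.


Look up each word in the dictionary:
  'dog' -> 4
  'on' -> 5
  'on' -> 5
  'sat' -> 2

Encoded: [4, 5, 5, 2]


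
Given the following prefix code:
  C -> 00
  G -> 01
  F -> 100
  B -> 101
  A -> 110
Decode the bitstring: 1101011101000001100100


Decoding step by step:
Bits 110 -> A
Bits 101 -> B
Bits 110 -> A
Bits 100 -> F
Bits 00 -> C
Bits 01 -> G
Bits 100 -> F
Bits 100 -> F


Decoded message: ABAFCGFF


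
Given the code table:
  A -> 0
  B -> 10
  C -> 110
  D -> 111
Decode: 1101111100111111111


Decoding:
110 -> C
111 -> D
110 -> C
0 -> A
111 -> D
111 -> D
111 -> D


Result: CDCADDD


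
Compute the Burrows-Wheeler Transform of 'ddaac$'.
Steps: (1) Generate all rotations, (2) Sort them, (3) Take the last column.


Rotations (sorted):
  0: $ddaac -> last char: c
  1: aac$dd -> last char: d
  2: ac$dda -> last char: a
  3: c$ddaa -> last char: a
  4: daac$d -> last char: d
  5: ddaac$ -> last char: $


BWT = cdaad$


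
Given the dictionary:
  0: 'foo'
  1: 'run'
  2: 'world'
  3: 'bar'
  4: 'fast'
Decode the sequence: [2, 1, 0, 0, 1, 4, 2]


Look up each index in the dictionary:
  2 -> 'world'
  1 -> 'run'
  0 -> 'foo'
  0 -> 'foo'
  1 -> 'run'
  4 -> 'fast'
  2 -> 'world'

Decoded: "world run foo foo run fast world"


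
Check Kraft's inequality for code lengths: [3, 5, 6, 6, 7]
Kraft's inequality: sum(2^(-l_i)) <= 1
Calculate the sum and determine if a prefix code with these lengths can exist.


Sum = 2^(-3) + 2^(-5) + 2^(-6) + 2^(-6) + 2^(-7)
    = 0.125 + 0.03125 + 0.015625 + 0.015625 + 0.0078125
    = 25/128 = 0.1953125
Since 0.1953125 <= 1, Kraft's inequality IS satisfied.
A prefix code with these lengths CAN exist.

Kraft sum = 0.1953125. Satisfied.


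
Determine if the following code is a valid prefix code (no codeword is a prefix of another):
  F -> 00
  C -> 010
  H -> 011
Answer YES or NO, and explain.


Checking each pair (does one codeword prefix another?):
  F='00' vs C='010': no prefix
  F='00' vs H='011': no prefix
  C='010' vs F='00': no prefix
  C='010' vs H='011': no prefix
  H='011' vs F='00': no prefix
  H='011' vs C='010': no prefix
No violation found over all pairs.

YES -- this is a valid prefix code. No codeword is a prefix of any other codeword.


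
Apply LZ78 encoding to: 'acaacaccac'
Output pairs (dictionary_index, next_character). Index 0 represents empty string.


LZ78 encoding steps:
Dictionary: {0: ''}
Step 1: w='' (idx 0), next='a' -> output (0, 'a'), add 'a' as idx 1
Step 2: w='' (idx 0), next='c' -> output (0, 'c'), add 'c' as idx 2
Step 3: w='a' (idx 1), next='a' -> output (1, 'a'), add 'aa' as idx 3
Step 4: w='c' (idx 2), next='a' -> output (2, 'a'), add 'ca' as idx 4
Step 5: w='c' (idx 2), next='c' -> output (2, 'c'), add 'cc' as idx 5
Step 6: w='a' (idx 1), next='c' -> output (1, 'c'), add 'ac' as idx 6


Encoded: [(0, 'a'), (0, 'c'), (1, 'a'), (2, 'a'), (2, 'c'), (1, 'c')]


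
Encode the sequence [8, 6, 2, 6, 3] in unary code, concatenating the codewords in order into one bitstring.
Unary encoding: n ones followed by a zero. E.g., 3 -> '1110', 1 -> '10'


Encode each number as n ones followed by a terminating 0:
  8 -> 111111110 (9 bits)
  6 -> 1111110 (7 bits)
  2 -> 110 (3 bits)
  6 -> 1111110 (7 bits)
  3 -> 1110 (4 bits)
Total length = 9 + 7 + 3 + 7 + 4 = 30 bits.

Unary([8, 6, 2, 6, 3]) = 111111110111111011011111101110 (30 bits)


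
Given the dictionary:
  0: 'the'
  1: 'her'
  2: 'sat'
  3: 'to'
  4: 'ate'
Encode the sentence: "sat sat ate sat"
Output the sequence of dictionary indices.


Look up each word in the dictionary:
  'sat' -> 2
  'sat' -> 2
  'ate' -> 4
  'sat' -> 2

Encoded: [2, 2, 4, 2]


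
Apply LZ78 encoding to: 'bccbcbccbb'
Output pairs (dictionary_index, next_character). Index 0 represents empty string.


LZ78 encoding steps:
Dictionary: {0: ''}
Step 1: w='' (idx 0), next='b' -> output (0, 'b'), add 'b' as idx 1
Step 2: w='' (idx 0), next='c' -> output (0, 'c'), add 'c' as idx 2
Step 3: w='c' (idx 2), next='b' -> output (2, 'b'), add 'cb' as idx 3
Step 4: w='cb' (idx 3), next='c' -> output (3, 'c'), add 'cbc' as idx 4
Step 5: w='cb' (idx 3), next='b' -> output (3, 'b'), add 'cbb' as idx 5


Encoded: [(0, 'b'), (0, 'c'), (2, 'b'), (3, 'c'), (3, 'b')]


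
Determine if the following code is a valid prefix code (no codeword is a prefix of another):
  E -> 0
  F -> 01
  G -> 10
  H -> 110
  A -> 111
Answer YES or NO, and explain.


Checking each pair (does one codeword prefix another?):
  E='0' vs F='01': prefix -- VIOLATION

NO -- this is NOT a valid prefix code. E (0) is a prefix of F (01).


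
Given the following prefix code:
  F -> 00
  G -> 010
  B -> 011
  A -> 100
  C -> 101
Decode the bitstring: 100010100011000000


Decoding step by step:
Bits 100 -> A
Bits 010 -> G
Bits 100 -> A
Bits 011 -> B
Bits 00 -> F
Bits 00 -> F
Bits 00 -> F


Decoded message: AGABFFF


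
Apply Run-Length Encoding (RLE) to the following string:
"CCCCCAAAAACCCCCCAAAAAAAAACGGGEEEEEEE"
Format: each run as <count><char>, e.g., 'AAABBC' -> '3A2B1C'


Scanning runs left to right:
  i=0: run of 'C' x 5 -> '5C'
  i=5: run of 'A' x 5 -> '5A'
  i=10: run of 'C' x 6 -> '6C'
  i=16: run of 'A' x 9 -> '9A'
  i=25: run of 'C' x 1 -> '1C'
  i=26: run of 'G' x 3 -> '3G'
  i=29: run of 'E' x 7 -> '7E'

RLE = 5C5A6C9A1C3G7E


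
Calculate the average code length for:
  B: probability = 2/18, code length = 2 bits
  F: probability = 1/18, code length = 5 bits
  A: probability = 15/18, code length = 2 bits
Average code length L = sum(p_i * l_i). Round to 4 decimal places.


Weighted contributions p_i * l_i:
  B: (2/18) * 2 = 4/18
  F: (1/18) * 5 = 5/18
  A: (15/18) * 2 = 30/18
Sum = (4 + 5 + 30)/18 = 39/18

L = 39/18 = 2.1667 bits/symbol


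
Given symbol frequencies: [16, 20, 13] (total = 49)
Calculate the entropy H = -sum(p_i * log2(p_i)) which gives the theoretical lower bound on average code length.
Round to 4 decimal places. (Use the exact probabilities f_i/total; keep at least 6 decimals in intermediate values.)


Per-symbol terms -p_i * log2(p_i) with p_i = f_i/49:
  p = 16/49 = 0.326531: log2(p) = -1.614710, -p*log2(p) = 0.527252
  p = 20/49 = 0.408163: log2(p) = -1.292782, -p*log2(p) = 0.527666
  p = 13/49 = 0.265306: log2(p) = -1.914270, -p*log2(p) = 0.507868
H = 0.527252 + 0.527666 + 0.507868 = 1.562786

H = 1.5628 bits/symbol


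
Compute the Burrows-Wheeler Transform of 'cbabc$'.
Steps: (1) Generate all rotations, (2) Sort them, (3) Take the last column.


Rotations (sorted):
  0: $cbabc -> last char: c
  1: abc$cb -> last char: b
  2: babc$c -> last char: c
  3: bc$cba -> last char: a
  4: c$cbab -> last char: b
  5: cbabc$ -> last char: $


BWT = cbcab$


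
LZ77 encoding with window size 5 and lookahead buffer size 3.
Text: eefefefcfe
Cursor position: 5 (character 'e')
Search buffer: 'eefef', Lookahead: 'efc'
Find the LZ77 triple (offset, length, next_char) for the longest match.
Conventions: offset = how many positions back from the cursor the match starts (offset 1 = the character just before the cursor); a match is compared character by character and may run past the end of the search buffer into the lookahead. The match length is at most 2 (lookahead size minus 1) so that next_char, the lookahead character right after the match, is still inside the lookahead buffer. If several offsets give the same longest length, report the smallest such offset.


Try each offset into the search buffer:
  offset=1 (pos 4, char 'f'): match length 0
  offset=2 (pos 3, char 'e'): match length 2
  offset=3 (pos 2, char 'f'): match length 0
  offset=4 (pos 1, char 'e'): match length 2
  offset=5 (pos 0, char 'e'): match length 1
Longest match has length 2, found at offsets 2, 4; take the smallest, offset 2.
next_char = character at position 5 + 2 = 7 -> 'c'

Best match: offset=2, length=2 (matching 'ef' starting at position 3)
LZ77 triple: (2, 2, 'c')


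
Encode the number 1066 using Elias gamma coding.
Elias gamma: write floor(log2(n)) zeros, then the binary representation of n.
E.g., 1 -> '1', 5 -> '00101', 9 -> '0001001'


num_bits = floor(log2(1066)) + 1 = 11
leading_zeros = num_bits - 1 = 10
binary(1066) = 10000101010

Elias gamma(1066) = '0000000000' + '10000101010' = 000000000010000101010 (21 bits)


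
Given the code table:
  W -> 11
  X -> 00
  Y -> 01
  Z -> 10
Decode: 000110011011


Decoding:
00 -> X
01 -> Y
10 -> Z
01 -> Y
10 -> Z
11 -> W


Result: XYZYZW


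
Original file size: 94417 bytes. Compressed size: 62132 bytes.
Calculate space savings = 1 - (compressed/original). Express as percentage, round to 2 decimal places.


ratio = compressed/original = 62132/94417 = 0.658059
savings = 1 - ratio = 1 - 0.658059 = 0.341941
as a percentage: 0.341941 * 100 = 34.19%

Space savings = 1 - 62132/94417 = 34.19%


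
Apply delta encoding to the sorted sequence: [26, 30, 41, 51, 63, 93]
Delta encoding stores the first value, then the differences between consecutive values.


First value: 26
Deltas:
  30 - 26 = 4
  41 - 30 = 11
  51 - 41 = 10
  63 - 51 = 12
  93 - 63 = 30


Delta encoded: [26, 4, 11, 10, 12, 30]


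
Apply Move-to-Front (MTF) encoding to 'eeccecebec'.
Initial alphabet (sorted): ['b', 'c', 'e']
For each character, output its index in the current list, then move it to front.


MTF encoding:
'e': index 2 in ['b', 'c', 'e'] -> ['e', 'b', 'c']
'e': index 0 in ['e', 'b', 'c'] -> ['e', 'b', 'c']
'c': index 2 in ['e', 'b', 'c'] -> ['c', 'e', 'b']
'c': index 0 in ['c', 'e', 'b'] -> ['c', 'e', 'b']
'e': index 1 in ['c', 'e', 'b'] -> ['e', 'c', 'b']
'c': index 1 in ['e', 'c', 'b'] -> ['c', 'e', 'b']
'e': index 1 in ['c', 'e', 'b'] -> ['e', 'c', 'b']
'b': index 2 in ['e', 'c', 'b'] -> ['b', 'e', 'c']
'e': index 1 in ['b', 'e', 'c'] -> ['e', 'b', 'c']
'c': index 2 in ['e', 'b', 'c'] -> ['c', 'e', 'b']


Output: [2, 0, 2, 0, 1, 1, 1, 2, 1, 2]


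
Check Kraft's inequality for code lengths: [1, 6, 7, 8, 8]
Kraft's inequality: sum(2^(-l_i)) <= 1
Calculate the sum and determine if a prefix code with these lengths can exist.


Sum = 2^(-1) + 2^(-6) + 2^(-7) + 2^(-8) + 2^(-8)
    = 0.5 + 0.015625 + 0.0078125 + 0.00390625 + 0.00390625
    = 136/256 = 0.53125
Since 0.53125 <= 1, Kraft's inequality IS satisfied.
A prefix code with these lengths CAN exist.

Kraft sum = 0.53125. Satisfied.


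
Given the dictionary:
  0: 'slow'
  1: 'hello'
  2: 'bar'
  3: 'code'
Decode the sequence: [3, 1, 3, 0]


Look up each index in the dictionary:
  3 -> 'code'
  1 -> 'hello'
  3 -> 'code'
  0 -> 'slow'

Decoded: "code hello code slow"


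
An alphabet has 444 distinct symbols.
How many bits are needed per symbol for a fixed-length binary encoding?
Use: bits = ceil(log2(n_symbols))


log2(444) = 8.7944
Bracket: 2^8 = 256 < 444 <= 2^9 = 512
So ceil(log2(444)) = 9

bits = ceil(log2(444)) = ceil(8.7944) = 9 bits


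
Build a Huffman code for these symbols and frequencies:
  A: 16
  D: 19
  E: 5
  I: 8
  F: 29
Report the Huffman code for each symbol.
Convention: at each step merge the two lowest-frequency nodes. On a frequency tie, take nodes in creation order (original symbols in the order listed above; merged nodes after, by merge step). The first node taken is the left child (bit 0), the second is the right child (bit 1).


Huffman tree construction:
Step 1: Merge E(5) + I(8) = 13
Step 2: Merge (E+I)(13) + A(16) = 29
Step 3: Merge D(19) + F(29) = 48
Step 4: Merge ((E+I)+A)(29) + (D+F)(48) = 77
Read each symbol's code off the tree from the root (left child = 0, right child = 1).

Codes:
  A: 01 (length 2)
  D: 10 (length 2)
  E: 000 (length 3)
  I: 001 (length 3)
  F: 11 (length 2)
Average code length: 167/77 = 2.1688 bits/symbol


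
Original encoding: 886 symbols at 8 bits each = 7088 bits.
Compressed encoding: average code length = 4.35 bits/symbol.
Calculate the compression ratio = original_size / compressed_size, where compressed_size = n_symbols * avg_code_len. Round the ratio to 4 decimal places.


original_size = n_symbols * orig_bits = 886 * 8 = 7088 bits
compressed_size = n_symbols * avg_code_len = 886 * 4.35 = 3854.1 bits
ratio = original_size / compressed_size = 7088 / 3854.1 = 1.8391

Compression ratio = 1.8391


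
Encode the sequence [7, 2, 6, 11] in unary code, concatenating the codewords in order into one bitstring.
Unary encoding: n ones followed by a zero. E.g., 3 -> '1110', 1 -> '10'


Encode each number as n ones followed by a terminating 0:
  7 -> 11111110 (8 bits)
  2 -> 110 (3 bits)
  6 -> 1111110 (7 bits)
  11 -> 111111111110 (12 bits)
Total length = 8 + 3 + 7 + 12 = 30 bits.

Unary([7, 2, 6, 11]) = 111111101101111110111111111110 (30 bits)


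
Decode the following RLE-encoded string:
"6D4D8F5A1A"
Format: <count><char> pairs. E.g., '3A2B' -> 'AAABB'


Expanding each <count><char> pair:
  6D -> 'DDDDDD'
  4D -> 'DDDD'
  8F -> 'FFFFFFFF'
  5A -> 'AAAAA'
  1A -> 'A'

Decoded = DDDDDDDDDDFFFFFFFFAAAAAA


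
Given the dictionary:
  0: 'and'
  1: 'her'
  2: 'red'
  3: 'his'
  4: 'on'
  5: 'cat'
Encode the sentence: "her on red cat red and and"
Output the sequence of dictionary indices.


Look up each word in the dictionary:
  'her' -> 1
  'on' -> 4
  'red' -> 2
  'cat' -> 5
  'red' -> 2
  'and' -> 0
  'and' -> 0

Encoded: [1, 4, 2, 5, 2, 0, 0]


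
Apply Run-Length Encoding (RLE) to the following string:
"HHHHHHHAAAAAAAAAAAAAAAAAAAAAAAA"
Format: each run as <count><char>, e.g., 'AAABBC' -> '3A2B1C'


Scanning runs left to right:
  i=0: run of 'H' x 7 -> '7H'
  i=7: run of 'A' x 24 -> '24A'

RLE = 7H24A


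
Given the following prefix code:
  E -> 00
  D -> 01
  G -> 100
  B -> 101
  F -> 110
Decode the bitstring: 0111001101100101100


Decoding step by step:
Bits 01 -> D
Bits 110 -> F
Bits 01 -> D
Bits 101 -> B
Bits 100 -> G
Bits 101 -> B
Bits 100 -> G


Decoded message: DFDBGBG


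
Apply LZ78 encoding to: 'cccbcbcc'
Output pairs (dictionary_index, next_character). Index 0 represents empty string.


LZ78 encoding steps:
Dictionary: {0: ''}
Step 1: w='' (idx 0), next='c' -> output (0, 'c'), add 'c' as idx 1
Step 2: w='c' (idx 1), next='c' -> output (1, 'c'), add 'cc' as idx 2
Step 3: w='' (idx 0), next='b' -> output (0, 'b'), add 'b' as idx 3
Step 4: w='c' (idx 1), next='b' -> output (1, 'b'), add 'cb' as idx 4
Step 5: w='cc' (idx 2), end of input -> output (2, '')


Encoded: [(0, 'c'), (1, 'c'), (0, 'b'), (1, 'b'), (2, '')]


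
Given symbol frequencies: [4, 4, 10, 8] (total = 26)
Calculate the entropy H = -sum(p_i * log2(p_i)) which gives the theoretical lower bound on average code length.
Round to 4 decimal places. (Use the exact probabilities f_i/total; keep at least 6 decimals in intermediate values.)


Per-symbol terms -p_i * log2(p_i) with p_i = f_i/26:
  p = 4/26 = 0.153846: log2(p) = -2.700440, -p*log2(p) = 0.415452
  p = 4/26 = 0.153846: log2(p) = -2.700440, -p*log2(p) = 0.415452
  p = 10/26 = 0.384615: log2(p) = -1.378512, -p*log2(p) = 0.530197
  p = 8/26 = 0.307692: log2(p) = -1.700440, -p*log2(p) = 0.523212
H = 0.415452 + 0.415452 + 0.530197 + 0.523212 = 1.884313

H = 1.8843 bits/symbol


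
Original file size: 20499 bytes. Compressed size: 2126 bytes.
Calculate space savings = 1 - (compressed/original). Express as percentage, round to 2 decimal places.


ratio = compressed/original = 2126/20499 = 0.103712
savings = 1 - ratio = 1 - 0.103712 = 0.896288
as a percentage: 0.896288 * 100 = 89.63%

Space savings = 1 - 2126/20499 = 89.63%


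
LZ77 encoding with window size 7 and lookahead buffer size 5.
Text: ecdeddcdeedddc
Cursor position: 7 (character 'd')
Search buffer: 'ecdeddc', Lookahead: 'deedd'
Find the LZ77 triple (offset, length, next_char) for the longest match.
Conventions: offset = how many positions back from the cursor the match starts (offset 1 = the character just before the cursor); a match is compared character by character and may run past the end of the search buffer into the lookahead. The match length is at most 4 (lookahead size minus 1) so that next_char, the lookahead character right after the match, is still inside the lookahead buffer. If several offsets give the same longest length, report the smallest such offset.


Try each offset into the search buffer:
  offset=1 (pos 6, char 'c'): match length 0
  offset=2 (pos 5, char 'd'): match length 1
  offset=3 (pos 4, char 'd'): match length 1
  offset=4 (pos 3, char 'e'): match length 0
  offset=5 (pos 2, char 'd'): match length 2
  offset=6 (pos 1, char 'c'): match length 0
  offset=7 (pos 0, char 'e'): match length 0
Longest match has length 2 at offset 5.
next_char = character at position 7 + 2 = 9 -> 'e'

Best match: offset=5, length=2 (matching 'de' starting at position 2)
LZ77 triple: (5, 2, 'e')


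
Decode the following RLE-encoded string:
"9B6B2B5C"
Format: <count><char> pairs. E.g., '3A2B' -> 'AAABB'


Expanding each <count><char> pair:
  9B -> 'BBBBBBBBB'
  6B -> 'BBBBBB'
  2B -> 'BB'
  5C -> 'CCCCC'

Decoded = BBBBBBBBBBBBBBBBBCCCCC


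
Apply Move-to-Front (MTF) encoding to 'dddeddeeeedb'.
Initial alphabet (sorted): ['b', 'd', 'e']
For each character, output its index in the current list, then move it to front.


MTF encoding:
'd': index 1 in ['b', 'd', 'e'] -> ['d', 'b', 'e']
'd': index 0 in ['d', 'b', 'e'] -> ['d', 'b', 'e']
'd': index 0 in ['d', 'b', 'e'] -> ['d', 'b', 'e']
'e': index 2 in ['d', 'b', 'e'] -> ['e', 'd', 'b']
'd': index 1 in ['e', 'd', 'b'] -> ['d', 'e', 'b']
'd': index 0 in ['d', 'e', 'b'] -> ['d', 'e', 'b']
'e': index 1 in ['d', 'e', 'b'] -> ['e', 'd', 'b']
'e': index 0 in ['e', 'd', 'b'] -> ['e', 'd', 'b']
'e': index 0 in ['e', 'd', 'b'] -> ['e', 'd', 'b']
'e': index 0 in ['e', 'd', 'b'] -> ['e', 'd', 'b']
'd': index 1 in ['e', 'd', 'b'] -> ['d', 'e', 'b']
'b': index 2 in ['d', 'e', 'b'] -> ['b', 'd', 'e']


Output: [1, 0, 0, 2, 1, 0, 1, 0, 0, 0, 1, 2]


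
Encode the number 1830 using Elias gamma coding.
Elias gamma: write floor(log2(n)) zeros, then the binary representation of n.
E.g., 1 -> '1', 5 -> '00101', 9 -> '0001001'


num_bits = floor(log2(1830)) + 1 = 11
leading_zeros = num_bits - 1 = 10
binary(1830) = 11100100110

Elias gamma(1830) = '0000000000' + '11100100110' = 000000000011100100110 (21 bits)


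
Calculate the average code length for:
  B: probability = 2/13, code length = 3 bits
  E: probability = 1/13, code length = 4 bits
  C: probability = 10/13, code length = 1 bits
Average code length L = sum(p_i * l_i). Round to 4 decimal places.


Weighted contributions p_i * l_i:
  B: (2/13) * 3 = 6/13
  E: (1/13) * 4 = 4/13
  C: (10/13) * 1 = 10/13
Sum = (6 + 4 + 10)/13 = 20/13

L = 20/13 = 1.5385 bits/symbol


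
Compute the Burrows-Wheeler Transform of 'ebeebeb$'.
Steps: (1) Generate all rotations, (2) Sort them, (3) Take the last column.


Rotations (sorted):
  0: $ebeebeb -> last char: b
  1: b$ebeebe -> last char: e
  2: beb$ebee -> last char: e
  3: beebeb$e -> last char: e
  4: eb$ebeeb -> last char: b
  5: ebeb$ebe -> last char: e
  6: ebeebeb$ -> last char: $
  7: eebeb$eb -> last char: b


BWT = beeebe$b


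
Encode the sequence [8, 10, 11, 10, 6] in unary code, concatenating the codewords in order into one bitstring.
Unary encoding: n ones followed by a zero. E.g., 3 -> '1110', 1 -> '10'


Encode each number as n ones followed by a terminating 0:
  8 -> 111111110 (9 bits)
  10 -> 11111111110 (11 bits)
  11 -> 111111111110 (12 bits)
  10 -> 11111111110 (11 bits)
  6 -> 1111110 (7 bits)
Total length = 9 + 11 + 12 + 11 + 7 = 50 bits.

Unary([8, 10, 11, 10, 6]) = 11111111011111111110111111111110111111111101111110 (50 bits)


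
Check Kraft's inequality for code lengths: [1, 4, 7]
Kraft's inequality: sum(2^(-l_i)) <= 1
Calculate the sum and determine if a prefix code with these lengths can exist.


Sum = 2^(-1) + 2^(-4) + 2^(-7)
    = 0.5 + 0.0625 + 0.0078125
    = 73/128 = 0.5703125
Since 0.5703125 <= 1, Kraft's inequality IS satisfied.
A prefix code with these lengths CAN exist.

Kraft sum = 0.5703125. Satisfied.


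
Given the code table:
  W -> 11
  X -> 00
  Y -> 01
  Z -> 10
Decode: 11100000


Decoding:
11 -> W
10 -> Z
00 -> X
00 -> X


Result: WZXX


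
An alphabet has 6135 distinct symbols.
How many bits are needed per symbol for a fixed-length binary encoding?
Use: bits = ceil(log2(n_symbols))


log2(6135) = 12.5828
Bracket: 2^12 = 4096 < 6135 <= 2^13 = 8192
So ceil(log2(6135)) = 13

bits = ceil(log2(6135)) = ceil(12.5828) = 13 bits


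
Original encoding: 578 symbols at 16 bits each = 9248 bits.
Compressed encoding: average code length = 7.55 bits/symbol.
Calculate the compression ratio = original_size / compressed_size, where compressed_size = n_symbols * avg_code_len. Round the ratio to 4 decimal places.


original_size = n_symbols * orig_bits = 578 * 16 = 9248 bits
compressed_size = n_symbols * avg_code_len = 578 * 7.55 = 4363.9 bits
ratio = original_size / compressed_size = 9248 / 4363.9 = 2.1192

Compression ratio = 2.1192


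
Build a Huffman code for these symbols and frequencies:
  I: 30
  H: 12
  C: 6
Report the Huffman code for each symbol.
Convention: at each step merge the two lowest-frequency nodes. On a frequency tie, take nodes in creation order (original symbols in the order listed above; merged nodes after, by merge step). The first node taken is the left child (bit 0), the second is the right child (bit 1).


Huffman tree construction:
Step 1: Merge C(6) + H(12) = 18
Step 2: Merge (C+H)(18) + I(30) = 48
Read each symbol's code off the tree from the root (left child = 0, right child = 1).

Codes:
  I: 1 (length 1)
  H: 01 (length 2)
  C: 00 (length 2)
Average code length: 66/48 = 1.3750 bits/symbol


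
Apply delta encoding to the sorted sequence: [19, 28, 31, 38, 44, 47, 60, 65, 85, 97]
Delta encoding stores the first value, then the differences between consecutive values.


First value: 19
Deltas:
  28 - 19 = 9
  31 - 28 = 3
  38 - 31 = 7
  44 - 38 = 6
  47 - 44 = 3
  60 - 47 = 13
  65 - 60 = 5
  85 - 65 = 20
  97 - 85 = 12


Delta encoded: [19, 9, 3, 7, 6, 3, 13, 5, 20, 12]


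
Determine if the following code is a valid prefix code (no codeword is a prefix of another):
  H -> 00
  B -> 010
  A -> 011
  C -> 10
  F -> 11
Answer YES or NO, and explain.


Checking each pair (does one codeword prefix another?):
  H='00' vs B='010': no prefix
  H='00' vs A='011': no prefix
  H='00' vs C='10': no prefix
  H='00' vs F='11': no prefix
  B='010' vs H='00': no prefix
  B='010' vs A='011': no prefix
  B='010' vs C='10': no prefix
  B='010' vs F='11': no prefix
  A='011' vs H='00': no prefix
  A='011' vs B='010': no prefix
  A='011' vs C='10': no prefix
  A='011' vs F='11': no prefix
  C='10' vs H='00': no prefix
  C='10' vs B='010': no prefix
  C='10' vs A='011': no prefix
  C='10' vs F='11': no prefix
  F='11' vs H='00': no prefix
  F='11' vs B='010': no prefix
  F='11' vs A='011': no prefix
  F='11' vs C='10': no prefix
No violation found over all pairs.

YES -- this is a valid prefix code. No codeword is a prefix of any other codeword.


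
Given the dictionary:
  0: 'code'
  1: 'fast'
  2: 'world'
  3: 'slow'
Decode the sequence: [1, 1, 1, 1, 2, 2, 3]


Look up each index in the dictionary:
  1 -> 'fast'
  1 -> 'fast'
  1 -> 'fast'
  1 -> 'fast'
  2 -> 'world'
  2 -> 'world'
  3 -> 'slow'

Decoded: "fast fast fast fast world world slow"


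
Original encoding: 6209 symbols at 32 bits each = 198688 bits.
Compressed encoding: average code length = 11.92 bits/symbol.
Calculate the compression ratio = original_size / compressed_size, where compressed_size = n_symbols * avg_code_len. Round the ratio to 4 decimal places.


original_size = n_symbols * orig_bits = 6209 * 32 = 198688 bits
compressed_size = n_symbols * avg_code_len = 6209 * 11.92 = 74011.28 bits
ratio = original_size / compressed_size = 198688 / 74011.28 = 2.6846

Compression ratio = 2.6846


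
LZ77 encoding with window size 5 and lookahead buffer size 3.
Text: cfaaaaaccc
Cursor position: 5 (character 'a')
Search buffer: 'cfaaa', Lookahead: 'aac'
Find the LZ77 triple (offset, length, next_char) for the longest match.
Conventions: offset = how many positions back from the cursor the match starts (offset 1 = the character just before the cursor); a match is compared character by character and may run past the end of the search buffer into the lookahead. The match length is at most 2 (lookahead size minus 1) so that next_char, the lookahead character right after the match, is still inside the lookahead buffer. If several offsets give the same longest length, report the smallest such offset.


Try each offset into the search buffer:
  offset=1 (pos 4, char 'a'): match length 2
  offset=2 (pos 3, char 'a'): match length 2
  offset=3 (pos 2, char 'a'): match length 2
  offset=4 (pos 1, char 'f'): match length 0
  offset=5 (pos 0, char 'c'): match length 0
Longest match has length 2, found at offsets 1, 2, 3; take the smallest, offset 1.
next_char = character at position 5 + 2 = 7 -> 'c'

Best match: offset=1, length=2 (matching 'aa' starting at position 4)
LZ77 triple: (1, 2, 'c')


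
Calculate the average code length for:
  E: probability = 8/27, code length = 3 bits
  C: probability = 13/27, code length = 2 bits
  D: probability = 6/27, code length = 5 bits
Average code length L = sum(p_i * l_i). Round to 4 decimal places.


Weighted contributions p_i * l_i:
  E: (8/27) * 3 = 24/27
  C: (13/27) * 2 = 26/27
  D: (6/27) * 5 = 30/27
Sum = (24 + 26 + 30)/27 = 80/27

L = 80/27 = 2.9630 bits/symbol


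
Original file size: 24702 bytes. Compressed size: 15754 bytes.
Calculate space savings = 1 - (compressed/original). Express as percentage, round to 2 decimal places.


ratio = compressed/original = 15754/24702 = 0.637762
savings = 1 - ratio = 1 - 0.637762 = 0.362238
as a percentage: 0.362238 * 100 = 36.22%

Space savings = 1 - 15754/24702 = 36.22%


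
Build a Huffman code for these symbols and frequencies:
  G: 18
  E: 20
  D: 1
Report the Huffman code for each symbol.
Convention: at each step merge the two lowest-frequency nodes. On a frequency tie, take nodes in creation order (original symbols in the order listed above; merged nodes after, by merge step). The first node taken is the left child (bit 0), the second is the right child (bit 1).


Huffman tree construction:
Step 1: Merge D(1) + G(18) = 19
Step 2: Merge (D+G)(19) + E(20) = 39
Read each symbol's code off the tree from the root (left child = 0, right child = 1).

Codes:
  G: 01 (length 2)
  E: 1 (length 1)
  D: 00 (length 2)
Average code length: 58/39 = 1.4872 bits/symbol


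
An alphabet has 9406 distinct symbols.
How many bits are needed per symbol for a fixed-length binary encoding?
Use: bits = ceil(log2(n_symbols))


log2(9406) = 13.1994
Bracket: 2^13 = 8192 < 9406 <= 2^14 = 16384
So ceil(log2(9406)) = 14

bits = ceil(log2(9406)) = ceil(13.1994) = 14 bits


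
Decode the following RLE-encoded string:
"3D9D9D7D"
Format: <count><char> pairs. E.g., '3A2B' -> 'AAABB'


Expanding each <count><char> pair:
  3D -> 'DDD'
  9D -> 'DDDDDDDDD'
  9D -> 'DDDDDDDDD'
  7D -> 'DDDDDDD'

Decoded = DDDDDDDDDDDDDDDDDDDDDDDDDDDD


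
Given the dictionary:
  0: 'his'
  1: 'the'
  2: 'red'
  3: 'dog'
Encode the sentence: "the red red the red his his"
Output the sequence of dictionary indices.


Look up each word in the dictionary:
  'the' -> 1
  'red' -> 2
  'red' -> 2
  'the' -> 1
  'red' -> 2
  'his' -> 0
  'his' -> 0

Encoded: [1, 2, 2, 1, 2, 0, 0]


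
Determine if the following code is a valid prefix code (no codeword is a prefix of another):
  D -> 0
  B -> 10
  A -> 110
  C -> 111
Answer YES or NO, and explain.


Checking each pair (does one codeword prefix another?):
  D='0' vs B='10': no prefix
  D='0' vs A='110': no prefix
  D='0' vs C='111': no prefix
  B='10' vs D='0': no prefix
  B='10' vs A='110': no prefix
  B='10' vs C='111': no prefix
  A='110' vs D='0': no prefix
  A='110' vs B='10': no prefix
  A='110' vs C='111': no prefix
  C='111' vs D='0': no prefix
  C='111' vs B='10': no prefix
  C='111' vs A='110': no prefix
No violation found over all pairs.

YES -- this is a valid prefix code. No codeword is a prefix of any other codeword.
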